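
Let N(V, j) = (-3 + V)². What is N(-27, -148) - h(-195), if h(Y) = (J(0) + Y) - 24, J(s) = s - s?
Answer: 1119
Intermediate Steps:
J(s) = 0
h(Y) = -24 + Y (h(Y) = (0 + Y) - 24 = Y - 24 = -24 + Y)
N(-27, -148) - h(-195) = (-3 - 27)² - (-24 - 195) = (-30)² - 1*(-219) = 900 + 219 = 1119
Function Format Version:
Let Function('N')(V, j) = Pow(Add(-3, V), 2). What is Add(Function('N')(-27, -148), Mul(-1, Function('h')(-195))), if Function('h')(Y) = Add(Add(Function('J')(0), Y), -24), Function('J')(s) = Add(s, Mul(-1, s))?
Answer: 1119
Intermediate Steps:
Function('J')(s) = 0
Function('h')(Y) = Add(-24, Y) (Function('h')(Y) = Add(Add(0, Y), -24) = Add(Y, -24) = Add(-24, Y))
Add(Function('N')(-27, -148), Mul(-1, Function('h')(-195))) = Add(Pow(Add(-3, -27), 2), Mul(-1, Add(-24, -195))) = Add(Pow(-30, 2), Mul(-1, -219)) = Add(900, 219) = 1119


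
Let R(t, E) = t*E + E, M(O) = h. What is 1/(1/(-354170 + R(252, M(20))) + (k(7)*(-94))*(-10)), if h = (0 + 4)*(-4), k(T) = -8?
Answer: -358218/2693799361 ≈ -0.00013298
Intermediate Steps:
h = -16 (h = 4*(-4) = -16)
M(O) = -16
R(t, E) = E + E*t (R(t, E) = E*t + E = E + E*t)
1/(1/(-354170 + R(252, M(20))) + (k(7)*(-94))*(-10)) = 1/(1/(-354170 - 16*(1 + 252)) - 8*(-94)*(-10)) = 1/(1/(-354170 - 16*253) + 752*(-10)) = 1/(1/(-354170 - 4048) - 7520) = 1/(1/(-358218) - 7520) = 1/(-1/358218 - 7520) = 1/(-2693799361/358218) = -358218/2693799361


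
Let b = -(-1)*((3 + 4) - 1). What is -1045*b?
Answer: -6270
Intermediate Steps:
b = 6 (b = -(-1)*(7 - 1) = -(-1)*6 = -1*(-6) = 6)
-1045*b = -1045*6 = -6270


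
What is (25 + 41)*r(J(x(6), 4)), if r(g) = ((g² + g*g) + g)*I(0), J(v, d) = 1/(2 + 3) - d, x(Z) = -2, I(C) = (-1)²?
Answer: 41382/25 ≈ 1655.3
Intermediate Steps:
I(C) = 1
J(v, d) = ⅕ - d (J(v, d) = 1/5 - d = ⅕ - d)
r(g) = g + 2*g² (r(g) = ((g² + g*g) + g)*1 = ((g² + g²) + g)*1 = (2*g² + g)*1 = (g + 2*g²)*1 = g + 2*g²)
(25 + 41)*r(J(x(6), 4)) = (25 + 41)*((⅕ - 1*4)*(1 + 2*(⅕ - 1*4))) = 66*((⅕ - 4)*(1 + 2*(⅕ - 4))) = 66*(-19*(1 + 2*(-19/5))/5) = 66*(-19*(1 - 38/5)/5) = 66*(-19/5*(-33/5)) = 66*(627/25) = 41382/25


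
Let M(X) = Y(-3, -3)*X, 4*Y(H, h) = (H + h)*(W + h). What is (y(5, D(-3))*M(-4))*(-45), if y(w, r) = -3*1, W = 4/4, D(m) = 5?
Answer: -1620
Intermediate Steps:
W = 1 (W = 4*(¼) = 1)
Y(H, h) = (1 + h)*(H + h)/4 (Y(H, h) = ((H + h)*(1 + h))/4 = ((1 + h)*(H + h))/4 = (1 + h)*(H + h)/4)
M(X) = 3*X (M(X) = ((¼)*(-3) + (¼)*(-3) + (¼)*(-3)² + (¼)*(-3)*(-3))*X = (-¾ - ¾ + (¼)*9 + 9/4)*X = (-¾ - ¾ + 9/4 + 9/4)*X = 3*X)
y(w, r) = -3
(y(5, D(-3))*M(-4))*(-45) = -9*(-4)*(-45) = -3*(-12)*(-45) = 36*(-45) = -1620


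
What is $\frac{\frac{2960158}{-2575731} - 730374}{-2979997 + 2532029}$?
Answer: $\frac{117578119597}{72115316538} \approx 1.6304$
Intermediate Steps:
$\frac{\frac{2960158}{-2575731} - 730374}{-2979997 + 2532029} = \frac{2960158 \left(- \frac{1}{2575731}\right) - 730374}{-447968} = \left(- \frac{2960158}{2575731} - 730374\right) \left(- \frac{1}{447968}\right) = \left(- \frac{1881249913552}{2575731}\right) \left(- \frac{1}{447968}\right) = \frac{117578119597}{72115316538}$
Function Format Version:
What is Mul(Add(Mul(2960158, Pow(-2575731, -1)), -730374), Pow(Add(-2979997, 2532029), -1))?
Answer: Rational(117578119597, 72115316538) ≈ 1.6304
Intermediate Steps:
Mul(Add(Mul(2960158, Pow(-2575731, -1)), -730374), Pow(Add(-2979997, 2532029), -1)) = Mul(Add(Mul(2960158, Rational(-1, 2575731)), -730374), Pow(-447968, -1)) = Mul(Add(Rational(-2960158, 2575731), -730374), Rational(-1, 447968)) = Mul(Rational(-1881249913552, 2575731), Rational(-1, 447968)) = Rational(117578119597, 72115316538)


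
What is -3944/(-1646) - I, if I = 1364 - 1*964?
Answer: -327228/823 ≈ -397.60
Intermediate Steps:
I = 400 (I = 1364 - 964 = 400)
-3944/(-1646) - I = -3944/(-1646) - 1*400 = -3944*(-1/1646) - 400 = 1972/823 - 400 = -327228/823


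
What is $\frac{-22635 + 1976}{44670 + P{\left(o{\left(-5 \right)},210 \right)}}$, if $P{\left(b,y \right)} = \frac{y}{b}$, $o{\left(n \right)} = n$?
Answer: $- \frac{20659}{44628} \approx -0.46292$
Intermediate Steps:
$\frac{-22635 + 1976}{44670 + P{\left(o{\left(-5 \right)},210 \right)}} = \frac{-22635 + 1976}{44670 + \frac{210}{-5}} = - \frac{20659}{44670 + 210 \left(- \frac{1}{5}\right)} = - \frac{20659}{44670 - 42} = - \frac{20659}{44628}$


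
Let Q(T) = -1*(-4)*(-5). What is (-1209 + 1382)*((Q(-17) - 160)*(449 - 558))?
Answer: 3394260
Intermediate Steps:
Q(T) = -20 (Q(T) = 4*(-5) = -20)
(-1209 + 1382)*((Q(-17) - 160)*(449 - 558)) = (-1209 + 1382)*((-20 - 160)*(449 - 558)) = 173*(-180*(-109)) = 173*19620 = 3394260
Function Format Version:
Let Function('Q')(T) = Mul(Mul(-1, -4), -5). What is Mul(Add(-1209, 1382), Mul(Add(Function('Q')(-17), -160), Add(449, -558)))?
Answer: 3394260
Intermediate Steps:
Function('Q')(T) = -20 (Function('Q')(T) = Mul(4, -5) = -20)
Mul(Add(-1209, 1382), Mul(Add(Function('Q')(-17), -160), Add(449, -558))) = Mul(Add(-1209, 1382), Mul(Add(-20, -160), Add(449, -558))) = Mul(173, Mul(-180, -109)) = Mul(173, 19620) = 3394260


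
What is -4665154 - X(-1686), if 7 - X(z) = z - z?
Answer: -4665161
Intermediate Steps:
X(z) = 7 (X(z) = 7 - (z - z) = 7 - 1*0 = 7 + 0 = 7)
-4665154 - X(-1686) = -4665154 - 1*7 = -4665154 - 7 = -4665161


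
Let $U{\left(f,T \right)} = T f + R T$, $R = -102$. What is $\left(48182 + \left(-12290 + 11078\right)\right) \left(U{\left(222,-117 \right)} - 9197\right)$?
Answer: $-1091441890$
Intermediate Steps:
$U{\left(f,T \right)} = - 102 T + T f$ ($U{\left(f,T \right)} = T f - 102 T = - 102 T + T f$)
$\left(48182 + \left(-12290 + 11078\right)\right) \left(U{\left(222,-117 \right)} - 9197\right) = \left(48182 + \left(-12290 + 11078\right)\right) \left(- 117 \left(-102 + 222\right) - 9197\right) = \left(48182 - 1212\right) \left(\left(-117\right) 120 - 9197\right) = 46970 \left(-14040 - 9197\right) = 46970 \left(-23237\right) = -1091441890$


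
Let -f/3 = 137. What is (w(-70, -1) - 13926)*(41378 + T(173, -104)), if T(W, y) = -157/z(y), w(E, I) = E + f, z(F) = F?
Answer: -62000077883/104 ≈ -5.9615e+8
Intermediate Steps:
f = -411 (f = -3*137 = -411)
w(E, I) = -411 + E (w(E, I) = E - 411 = -411 + E)
T(W, y) = -157/y
(w(-70, -1) - 13926)*(41378 + T(173, -104)) = ((-411 - 70) - 13926)*(41378 - 157/(-104)) = (-481 - 13926)*(41378 - 157*(-1/104)) = -14407*(41378 + 157/104) = -14407*4303469/104 = -62000077883/104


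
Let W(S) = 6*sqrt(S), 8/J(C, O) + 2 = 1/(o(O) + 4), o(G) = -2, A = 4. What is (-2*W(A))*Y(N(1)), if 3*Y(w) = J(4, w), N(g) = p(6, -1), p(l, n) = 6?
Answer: 128/3 ≈ 42.667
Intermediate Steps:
N(g) = 6
J(C, O) = -16/3 (J(C, O) = 8/(-2 + 1/(-2 + 4)) = 8/(-2 + 1/2) = 8/(-3/2) = 8*(-2/3) = -16/3)
Y(w) = -16/9 (Y(w) = (1/3)*(-16/3) = -16/9)
(-2*W(A))*Y(N(1)) = -12*sqrt(4)*(-16/9) = -12*2*(-16/9) = -2*12*(-16/9) = -24*(-16/9) = 128/3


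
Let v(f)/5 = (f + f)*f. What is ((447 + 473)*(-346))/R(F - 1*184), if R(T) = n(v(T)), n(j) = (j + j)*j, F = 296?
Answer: -3979/393379840 ≈ -1.0115e-5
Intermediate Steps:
v(f) = 10*f² (v(f) = 5*((f + f)*f) = 5*((2*f)*f) = 5*(2*f²) = 10*f²)
n(j) = 2*j² (n(j) = (2*j)*j = 2*j²)
R(T) = 200*T⁴ (R(T) = 2*(10*T²)² = 2*(100*T⁴) = 200*T⁴)
((447 + 473)*(-346))/R(F - 1*184) = ((447 + 473)*(-346))/((200*(296 - 1*184)⁴)) = (920*(-346))/((200*(296 - 184)⁴)) = -318320/(200*112⁴) = -318320/(200*157351936) = -318320/31470387200 = -318320*1/31470387200 = -3979/393379840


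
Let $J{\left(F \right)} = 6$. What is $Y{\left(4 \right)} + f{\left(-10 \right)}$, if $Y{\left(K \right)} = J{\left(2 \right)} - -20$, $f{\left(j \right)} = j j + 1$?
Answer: $127$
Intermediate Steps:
$f{\left(j \right)} = 1 + j^{2}$ ($f{\left(j \right)} = j^{2} + 1 = 1 + j^{2}$)
$Y{\left(K \right)} = 26$ ($Y{\left(K \right)} = 6 - -20 = 6 + 20 = 26$)
$Y{\left(4 \right)} + f{\left(-10 \right)} = 26 + \left(1 + \left(-10\right)^{2}\right) = 26 + \left(1 + 100\right) = 26 + 101 = 127$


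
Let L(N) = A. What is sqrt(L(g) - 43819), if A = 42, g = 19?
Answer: I*sqrt(43777) ≈ 209.23*I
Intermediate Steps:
L(N) = 42
sqrt(L(g) - 43819) = sqrt(42 - 43819) = sqrt(-43777) = I*sqrt(43777)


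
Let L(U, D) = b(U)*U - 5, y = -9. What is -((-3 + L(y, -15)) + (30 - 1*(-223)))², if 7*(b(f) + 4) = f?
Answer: -4194304/49 ≈ -85598.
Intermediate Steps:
b(f) = -4 + f/7
L(U, D) = -5 + U*(-4 + U/7) (L(U, D) = (-4 + U/7)*U - 5 = U*(-4 + U/7) - 5 = -5 + U*(-4 + U/7))
-((-3 + L(y, -15)) + (30 - 1*(-223)))² = -((-3 + (-5 + (⅐)*(-9)*(-28 - 9))) + (30 - 1*(-223)))² = -((-3 + (-5 + (⅐)*(-9)*(-37))) + (30 + 223))² = -((-3 + (-5 + 333/7)) + 253)² = -((-3 + 298/7) + 253)² = -(277/7 + 253)² = -(2048/7)² = -1*4194304/49 = -4194304/49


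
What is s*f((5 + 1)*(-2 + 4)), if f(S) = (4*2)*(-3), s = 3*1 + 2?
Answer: -120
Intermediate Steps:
s = 5 (s = 3 + 2 = 5)
f(S) = -24 (f(S) = 8*(-3) = -24)
s*f((5 + 1)*(-2 + 4)) = 5*(-24) = -120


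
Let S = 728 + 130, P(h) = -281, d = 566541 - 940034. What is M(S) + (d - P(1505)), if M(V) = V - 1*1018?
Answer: -373372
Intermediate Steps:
d = -373493
S = 858
M(V) = -1018 + V (M(V) = V - 1018 = -1018 + V)
M(S) + (d - P(1505)) = (-1018 + 858) + (-373493 - 1*(-281)) = -160 + (-373493 + 281) = -160 - 373212 = -373372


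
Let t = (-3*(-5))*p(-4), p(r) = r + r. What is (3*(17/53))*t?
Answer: -6120/53 ≈ -115.47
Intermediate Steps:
p(r) = 2*r
t = -120 (t = (-3*(-5))*(2*(-4)) = 15*(-8) = -120)
(3*(17/53))*t = (3*(17/53))*(-120) = (51/53)*(-120) = -6120/53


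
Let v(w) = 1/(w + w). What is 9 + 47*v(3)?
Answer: 101/6 ≈ 16.833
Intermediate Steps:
v(w) = 1/(2*w)
9 + 47*v(3) = 9 + 47*((½)/3) = 9 + 47*((½)*(⅓)) = 9 + 47*(⅙) = 9 + 47/6 = 101/6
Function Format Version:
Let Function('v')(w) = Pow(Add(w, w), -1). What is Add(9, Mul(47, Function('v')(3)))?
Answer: Rational(101, 6) ≈ 16.833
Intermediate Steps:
Function('v')(w) = Mul(Rational(1, 2), Pow(w, -1)) (Function('v')(w) = Pow(Mul(2, w), -1) = Mul(Rational(1, 2), Pow(w, -1)))
Add(9, Mul(47, Function('v')(3))) = Add(9, Mul(47, Mul(Rational(1, 2), Pow(3, -1)))) = Add(9, Mul(47, Mul(Rational(1, 2), Rational(1, 3)))) = Add(9, Mul(47, Rational(1, 6))) = Add(9, Rational(47, 6)) = Rational(101, 6)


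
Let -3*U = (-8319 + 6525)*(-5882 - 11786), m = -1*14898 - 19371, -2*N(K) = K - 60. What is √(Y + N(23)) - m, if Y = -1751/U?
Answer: 34269 + √516288886632610/5282732 ≈ 34273.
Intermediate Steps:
N(K) = 30 - K/2 (N(K) = -(K - 60)/2 = -(-60 + K)/2 = 30 - K/2)
m = -34269 (m = -14898 - 19371 = -34269)
U = -10565464 (U = -(-8319 + 6525)*(-5882 - 11786)/3 = -(-598)*(-17668) = -⅓*31696392 = -10565464)
Y = 1751/10565464 (Y = -1751/(-10565464) = -1751*(-1/10565464) = 1751/10565464 ≈ 0.00016573)
√(Y + N(23)) - m = √(1751/10565464 + (30 - ½*23)) - 1*(-34269) = √(1751/10565464 + (30 - 23/2)) + 34269 = √(1751/10565464 + 37/2) + 34269 = √(195462835/10565464) + 34269 = √516288886632610/5282732 + 34269 = 34269 + √516288886632610/5282732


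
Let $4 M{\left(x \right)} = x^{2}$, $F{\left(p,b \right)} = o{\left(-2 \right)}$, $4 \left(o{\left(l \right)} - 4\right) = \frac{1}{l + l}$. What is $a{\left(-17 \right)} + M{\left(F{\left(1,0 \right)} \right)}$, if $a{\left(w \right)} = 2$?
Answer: $\frac{6017}{1024} \approx 5.876$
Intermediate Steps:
$o{\left(l \right)} = 4 + \frac{1}{8 l}$ ($o{\left(l \right)} = 4 + \frac{1}{4 \left(l + l\right)} = 4 + \frac{1}{4 \cdot 2 l} = 4 + \frac{\frac{1}{2} \frac{1}{l}}{4} = 4 + \frac{1}{8 l}$)
$F{\left(p,b \right)} = \frac{63}{16}$ ($F{\left(p,b \right)} = 4 + \frac{1}{8 \left(-2\right)} = 4 + \frac{1}{8} \left(- \frac{1}{2}\right) = 4 - \frac{1}{16} = \frac{63}{16}$)
$M{\left(x \right)} = \frac{x^{2}}{4}$
$a{\left(-17 \right)} + M{\left(F{\left(1,0 \right)} \right)} = 2 + \frac{\left(\frac{63}{16}\right)^{2}}{4} = 2 + \frac{1}{4} \cdot \frac{3969}{256} = 2 + \frac{3969}{1024} = \frac{6017}{1024}$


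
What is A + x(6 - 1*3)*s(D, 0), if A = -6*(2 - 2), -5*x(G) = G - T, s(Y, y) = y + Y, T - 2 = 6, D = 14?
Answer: 14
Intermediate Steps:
T = 8 (T = 2 + 6 = 8)
s(Y, y) = Y + y
x(G) = 8/5 - G/5 (x(G) = -(G - 1*8)/5 = -(G - 8)/5 = -(-8 + G)/5 = 8/5 - G/5)
A = 0 (A = -6*0 = 0)
A + x(6 - 1*3)*s(D, 0) = 0 + (8/5 - (6 - 1*3)/5)*(14 + 0) = 0 + (8/5 - (6 - 3)/5)*14 = 0 + (8/5 - ⅕*3)*14 = 0 + (8/5 - ⅗)*14 = 0 + 1*14 = 0 + 14 = 14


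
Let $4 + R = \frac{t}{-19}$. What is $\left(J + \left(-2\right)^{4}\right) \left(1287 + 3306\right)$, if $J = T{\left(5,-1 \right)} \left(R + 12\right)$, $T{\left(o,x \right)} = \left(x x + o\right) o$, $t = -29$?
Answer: $\frac{26336262}{19} \approx 1.3861 \cdot 10^{6}$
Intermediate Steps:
$R = - \frac{47}{19}$ ($R = -4 - \frac{29}{-19} = -4 - - \frac{29}{19} = -4 + \frac{29}{19} = - \frac{47}{19} \approx -2.4737$)
$T{\left(o,x \right)} = o \left(o + x^{2}\right)$ ($T{\left(o,x \right)} = \left(x^{2} + o\right) o = \left(o + x^{2}\right) o = o \left(o + x^{2}\right)$)
$J = \frac{5430}{19}$ ($J = 5 \left(5 + \left(-1\right)^{2}\right) \left(- \frac{47}{19} + 12\right) = 5 \left(5 + 1\right) \frac{181}{19} = 5 \cdot 6 \cdot \frac{181}{19} = 30 \cdot \frac{181}{19} = \frac{5430}{19} \approx 285.79$)
$\left(J + \left(-2\right)^{4}\right) \left(1287 + 3306\right) = \left(\frac{5430}{19} + \left(-2\right)^{4}\right) \left(1287 + 3306\right) = \left(\frac{5430}{19} + 16\right) 4593 = \frac{5734}{19} \cdot 4593 = \frac{26336262}{19}$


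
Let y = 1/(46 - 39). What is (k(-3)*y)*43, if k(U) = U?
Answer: -129/7 ≈ -18.429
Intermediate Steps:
y = ⅐ (y = 1/7 = ⅐ ≈ 0.14286)
(k(-3)*y)*43 = -3*⅐*43 = -3/7*43 = -129/7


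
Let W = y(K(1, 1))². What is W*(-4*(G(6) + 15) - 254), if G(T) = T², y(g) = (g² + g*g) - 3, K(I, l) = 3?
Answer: -103050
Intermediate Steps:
y(g) = -3 + 2*g² (y(g) = (g² + g²) - 3 = 2*g² - 3 = -3 + 2*g²)
W = 225 (W = (-3 + 2*3²)² = (-3 + 2*9)² = (-3 + 18)² = 15² = 225)
W*(-4*(G(6) + 15) - 254) = 225*(-4*(6² + 15) - 254) = 225*(-4*(36 + 15) - 254) = 225*(-4*51 - 254) = 225*(-204 - 254) = 225*(-458) = -103050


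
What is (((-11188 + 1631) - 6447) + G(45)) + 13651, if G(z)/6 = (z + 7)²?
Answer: 13871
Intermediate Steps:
G(z) = 6*(7 + z)² (G(z) = 6*(z + 7)² = 6*(7 + z)²)
(((-11188 + 1631) - 6447) + G(45)) + 13651 = (((-11188 + 1631) - 6447) + 6*(7 + 45)²) + 13651 = ((-9557 - 6447) + 6*52²) + 13651 = (-16004 + 6*2704) + 13651 = (-16004 + 16224) + 13651 = 220 + 13651 = 13871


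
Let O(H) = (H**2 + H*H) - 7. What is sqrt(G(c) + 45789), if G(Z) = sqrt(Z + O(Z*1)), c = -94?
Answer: sqrt(45789 + sqrt(17571)) ≈ 214.29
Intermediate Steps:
O(H) = -7 + 2*H**2 (O(H) = (H**2 + H**2) - 7 = 2*H**2 - 7 = -7 + 2*H**2)
G(Z) = sqrt(-7 + Z + 2*Z**2) (G(Z) = sqrt(Z + (-7 + 2*(Z*1)**2)) = sqrt(Z + (-7 + 2*Z**2)) = sqrt(-7 + Z + 2*Z**2))
sqrt(G(c) + 45789) = sqrt(sqrt(-7 - 94 + 2*(-94)**2) + 45789) = sqrt(sqrt(-7 - 94 + 2*8836) + 45789) = sqrt(sqrt(-7 - 94 + 17672) + 45789) = sqrt(sqrt(17571) + 45789) = sqrt(45789 + sqrt(17571))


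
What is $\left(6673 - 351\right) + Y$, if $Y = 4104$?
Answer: $10426$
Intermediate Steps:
$\left(6673 - 351\right) + Y = \left(6673 - 351\right) + 4104 = 6322 + 4104 = 10426$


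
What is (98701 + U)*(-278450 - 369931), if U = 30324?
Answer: -83657358525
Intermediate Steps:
(98701 + U)*(-278450 - 369931) = (98701 + 30324)*(-278450 - 369931) = 129025*(-648381) = -83657358525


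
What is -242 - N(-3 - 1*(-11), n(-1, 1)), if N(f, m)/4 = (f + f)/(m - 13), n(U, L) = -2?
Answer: -3566/15 ≈ -237.73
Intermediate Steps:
N(f, m) = 8*f/(-13 + m) (N(f, m) = 4*((f + f)/(m - 13)) = 4*((2*f)/(-13 + m)) = 4*(2*f/(-13 + m)) = 8*f/(-13 + m))
-242 - N(-3 - 1*(-11), n(-1, 1)) = -242 - 8*(-3 - 1*(-11))/(-13 - 2) = -242 - 8*(-3 + 11)/(-15) = -242 - 8*8*(-1)/15 = -242 - 1*(-64/15) = -242 + 64/15 = -3566/15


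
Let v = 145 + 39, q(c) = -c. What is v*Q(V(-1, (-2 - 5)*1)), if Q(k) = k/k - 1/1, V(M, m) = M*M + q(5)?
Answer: 0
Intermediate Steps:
v = 184
V(M, m) = -5 + M**2 (V(M, m) = M*M - 1*5 = M**2 - 5 = -5 + M**2)
Q(k) = 0 (Q(k) = 1 - 1*1 = 1 - 1 = 0)
v*Q(V(-1, (-2 - 5)*1)) = 184*0 = 0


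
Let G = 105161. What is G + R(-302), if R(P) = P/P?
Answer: 105162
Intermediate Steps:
R(P) = 1
G + R(-302) = 105161 + 1 = 105162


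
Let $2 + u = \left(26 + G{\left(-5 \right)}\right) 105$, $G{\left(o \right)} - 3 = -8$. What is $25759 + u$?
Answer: $27962$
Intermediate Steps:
$G{\left(o \right)} = -5$ ($G{\left(o \right)} = 3 - 8 = -5$)
$u = 2203$ ($u = -2 + \left(26 - 5\right) 105 = -2 + 21 \cdot 105 = -2 + 2205 = 2203$)
$25759 + u = 25759 + 2203 = 27962$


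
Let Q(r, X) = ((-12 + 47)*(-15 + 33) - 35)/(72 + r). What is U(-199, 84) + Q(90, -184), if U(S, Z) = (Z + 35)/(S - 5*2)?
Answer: 105077/33858 ≈ 3.1035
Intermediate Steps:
Q(r, X) = 595/(72 + r) (Q(r, X) = (35*18 - 35)/(72 + r) = (630 - 35)/(72 + r) = 595/(72 + r))
U(S, Z) = (35 + Z)/(-10 + S) (U(S, Z) = (35 + Z)/(S - 10) = (35 + Z)/(-10 + S))
U(-199, 84) + Q(90, -184) = (35 + 84)/(-10 - 199) + 595/(72 + 90) = 119/(-209) + 595/162 = -1/209*119 + 595*(1/162) = -119/209 + 595/162 = 105077/33858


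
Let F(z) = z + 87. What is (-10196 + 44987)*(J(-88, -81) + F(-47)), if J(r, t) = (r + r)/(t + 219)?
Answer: 30987184/23 ≈ 1.3473e+6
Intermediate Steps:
J(r, t) = 2*r/(219 + t) (J(r, t) = (2*r)/(219 + t) = 2*r/(219 + t))
F(z) = 87 + z
(-10196 + 44987)*(J(-88, -81) + F(-47)) = (-10196 + 44987)*(2*(-88)/(219 - 81) + (87 - 47)) = 34791*(2*(-88)/138 + 40) = 34791*(2*(-88)*(1/138) + 40) = 34791*(-88/69 + 40) = 34791*(2672/69) = 30987184/23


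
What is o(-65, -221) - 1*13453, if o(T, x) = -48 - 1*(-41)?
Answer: -13460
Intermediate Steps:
o(T, x) = -7 (o(T, x) = -48 + 41 = -7)
o(-65, -221) - 1*13453 = -7 - 1*13453 = -7 - 13453 = -13460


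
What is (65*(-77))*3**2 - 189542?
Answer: -234587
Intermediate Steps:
(65*(-77))*3**2 - 189542 = -5005*9 - 189542 = -45045 - 189542 = -234587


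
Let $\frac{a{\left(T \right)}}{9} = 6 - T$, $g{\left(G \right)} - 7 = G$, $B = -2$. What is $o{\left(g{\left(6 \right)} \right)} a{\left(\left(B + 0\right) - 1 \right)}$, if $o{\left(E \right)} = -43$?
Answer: $-3483$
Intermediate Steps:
$g{\left(G \right)} = 7 + G$
$a{\left(T \right)} = 54 - 9 T$ ($a{\left(T \right)} = 9 \left(6 - T\right) = 54 - 9 T$)
$o{\left(g{\left(6 \right)} \right)} a{\left(\left(B + 0\right) - 1 \right)} = - 43 \left(54 - 9 \left(\left(-2 + 0\right) - 1\right)\right) = - 43 \left(54 - 9 \left(-2 - 1\right)\right) = - 43 \left(54 - -27\right) = - 43 \left(54 + 27\right) = \left(-43\right) 81 = -3483$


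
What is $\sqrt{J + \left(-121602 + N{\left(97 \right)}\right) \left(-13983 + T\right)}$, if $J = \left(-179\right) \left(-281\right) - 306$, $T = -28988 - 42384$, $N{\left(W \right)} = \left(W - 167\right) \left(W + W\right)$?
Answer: $\sqrt{11538509603} \approx 1.0742 \cdot 10^{5}$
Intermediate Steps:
$N{\left(W \right)} = 2 W \left(-167 + W\right)$ ($N{\left(W \right)} = \left(-167 + W\right) 2 W = 2 W \left(-167 + W\right)$)
$T = -71372$ ($T = -28988 - 42384 = -71372$)
$J = 49993$ ($J = 50299 - 306 = 49993$)
$\sqrt{J + \left(-121602 + N{\left(97 \right)}\right) \left(-13983 + T\right)} = \sqrt{49993 + \left(-121602 + 2 \cdot 97 \left(-167 + 97\right)\right) \left(-13983 - 71372\right)} = \sqrt{49993 + \left(-121602 + 2 \cdot 97 \left(-70\right)\right) \left(-85355\right)} = \sqrt{49993 + \left(-121602 - 13580\right) \left(-85355\right)} = \sqrt{49993 - -11538459610} = \sqrt{49993 + 11538459610} = \sqrt{11538509603}$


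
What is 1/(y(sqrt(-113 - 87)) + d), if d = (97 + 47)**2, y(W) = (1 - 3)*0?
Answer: 1/20736 ≈ 4.8225e-5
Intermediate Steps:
y(W) = 0 (y(W) = -2*0 = 0)
d = 20736 (d = 144**2 = 20736)
1/(y(sqrt(-113 - 87)) + d) = 1/(0 + 20736) = 1/20736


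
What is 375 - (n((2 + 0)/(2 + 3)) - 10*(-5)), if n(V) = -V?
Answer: 1627/5 ≈ 325.40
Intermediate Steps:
375 - (n((2 + 0)/(2 + 3)) - 10*(-5)) = 375 - (-(2 + 0)/(2 + 3) - 10*(-5)) = 375 - (-2/5 + 50) = 375 - 1*248/5 = 375 - 248/5 = 1627/5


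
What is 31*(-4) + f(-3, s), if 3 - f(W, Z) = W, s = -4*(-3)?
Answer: -118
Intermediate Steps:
s = 12
f(W, Z) = 3 - W
31*(-4) + f(-3, s) = 31*(-4) + (3 - 1*(-3)) = -124 + (3 + 3) = -124 + 6 = -118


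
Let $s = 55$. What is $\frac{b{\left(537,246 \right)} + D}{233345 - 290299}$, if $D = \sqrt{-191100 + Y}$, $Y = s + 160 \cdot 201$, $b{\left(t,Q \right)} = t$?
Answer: $- \frac{537}{56954} - \frac{i \sqrt{158885}}{56954} \approx -0.0094287 - 0.0069987 i$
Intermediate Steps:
$Y = 32215$ ($Y = 55 + 160 \cdot 201 = 55 + 32160 = 32215$)
$D = i \sqrt{158885}$ ($D = \sqrt{-191100 + 32215} = \sqrt{-158885} = i \sqrt{158885} \approx 398.6 i$)
$\frac{b{\left(537,246 \right)} + D}{233345 - 290299} = \frac{537 + i \sqrt{158885}}{233345 - 290299} = \frac{537 + i \sqrt{158885}}{-56954} = \left(537 + i \sqrt{158885}\right) \left(- \frac{1}{56954}\right) = - \frac{537}{56954} - \frac{i \sqrt{158885}}{56954}$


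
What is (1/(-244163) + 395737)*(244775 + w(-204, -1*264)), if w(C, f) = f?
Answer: 23625712317949430/244163 ≈ 9.6762e+10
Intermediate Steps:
(1/(-244163) + 395737)*(244775 + w(-204, -1*264)) = (1/(-244163) + 395737)*(244775 - 1*264) = (-1/244163 + 395737)*(244775 - 264) = (96624333130/244163)*244511 = 23625712317949430/244163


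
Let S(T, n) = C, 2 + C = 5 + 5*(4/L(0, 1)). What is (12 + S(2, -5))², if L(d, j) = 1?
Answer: 1225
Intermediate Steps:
C = 23 (C = -2 + (5 + 5*(4/1)) = -2 + (5 + 5*(4*1)) = -2 + (5 + 5*4) = -2 + (5 + 20) = -2 + 25 = 23)
S(T, n) = 23
(12 + S(2, -5))² = (12 + 23)² = 35² = 1225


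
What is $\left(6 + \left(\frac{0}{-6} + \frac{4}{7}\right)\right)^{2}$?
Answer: $\frac{2116}{49} \approx 43.184$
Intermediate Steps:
$\left(6 + \left(\frac{0}{-6} + \frac{4}{7}\right)\right)^{2} = \left(6 + \left(0 \left(- \frac{1}{6}\right) + 4 \cdot \frac{1}{7}\right)\right)^{2} = \left(6 + \left(0 + \frac{4}{7}\right)\right)^{2} = \left(6 + \frac{4}{7}\right)^{2} = \left(\frac{46}{7}\right)^{2} = \frac{2116}{49}$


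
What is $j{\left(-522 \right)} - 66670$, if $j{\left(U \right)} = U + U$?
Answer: $-67714$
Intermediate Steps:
$j{\left(U \right)} = 2 U$
$j{\left(-522 \right)} - 66670 = 2 \left(-522\right) - 66670 = -1044 - 66670 = -67714$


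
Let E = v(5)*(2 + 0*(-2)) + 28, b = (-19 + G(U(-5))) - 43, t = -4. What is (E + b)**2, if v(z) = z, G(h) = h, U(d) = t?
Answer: 784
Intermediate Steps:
U(d) = -4
b = -66 (b = (-19 - 4) - 43 = -23 - 43 = -66)
E = 38 (E = 5*(2 + 0*(-2)) + 28 = 5*(2 + 0) + 28 = 5*2 + 28 = 10 + 28 = 38)
(E + b)**2 = (38 - 66)**2 = (-28)**2 = 784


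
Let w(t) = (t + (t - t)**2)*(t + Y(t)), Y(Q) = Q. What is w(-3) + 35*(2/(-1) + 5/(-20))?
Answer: -243/4 ≈ -60.750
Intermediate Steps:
w(t) = 2*t**2 (w(t) = (t + (t - t)**2)*(t + t) = (t + 0**2)*(2*t) = (t + 0)*(2*t) = t*(2*t) = 2*t**2)
w(-3) + 35*(2/(-1) + 5/(-20)) = 2*(-3)**2 + 35*(2/(-1) + 5/(-20)) = 2*9 + 35*(2*(-1) + 5*(-1/20)) = 18 + 35*(-2 - 1/4) = 18 + 35*(-9/4) = 18 - 315/4 = -243/4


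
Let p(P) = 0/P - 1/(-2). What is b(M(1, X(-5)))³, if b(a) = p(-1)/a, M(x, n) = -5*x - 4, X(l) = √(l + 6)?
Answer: -1/5832 ≈ -0.00017147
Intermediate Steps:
p(P) = ½ (p(P) = 0 - 1*(-½) = 0 + ½ = ½)
X(l) = √(6 + l)
M(x, n) = -4 - 5*x
b(a) = 1/(2*a)
b(M(1, X(-5)))³ = (1/(2*(-4 - 5*1)))³ = (1/(2*(-4 - 5)))³ = ((½)/(-9))³ = ((½)*(-⅑))³ = (-1/18)³ = -1/5832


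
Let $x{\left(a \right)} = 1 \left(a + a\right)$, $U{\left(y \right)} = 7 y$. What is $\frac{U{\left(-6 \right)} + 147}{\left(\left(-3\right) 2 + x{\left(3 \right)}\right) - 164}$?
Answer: $- \frac{105}{164} \approx -0.64024$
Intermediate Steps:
$x{\left(a \right)} = 2 a$ ($x{\left(a \right)} = 1 \cdot 2 a = 2 a$)
$\frac{U{\left(-6 \right)} + 147}{\left(\left(-3\right) 2 + x{\left(3 \right)}\right) - 164} = \frac{7 \left(-6\right) + 147}{\left(\left(-3\right) 2 + 2 \cdot 3\right) - 164} = \frac{-42 + 147}{\left(-6 + 6\right) - 164} = \frac{105}{0 - 164} = \frac{105}{-164} = 105 \left(- \frac{1}{164}\right) = - \frac{105}{164}$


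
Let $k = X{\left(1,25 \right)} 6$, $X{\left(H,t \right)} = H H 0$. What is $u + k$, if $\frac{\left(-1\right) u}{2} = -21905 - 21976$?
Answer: $87762$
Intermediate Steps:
$X{\left(H,t \right)} = 0$ ($X{\left(H,t \right)} = H^{2} \cdot 0 = 0$)
$u = 87762$ ($u = - 2 \left(-21905 - 21976\right) = \left(-2\right) \left(-43881\right) = 87762$)
$k = 0$ ($k = 0 \cdot 6 = 0$)
$u + k = 87762 + 0 = 87762$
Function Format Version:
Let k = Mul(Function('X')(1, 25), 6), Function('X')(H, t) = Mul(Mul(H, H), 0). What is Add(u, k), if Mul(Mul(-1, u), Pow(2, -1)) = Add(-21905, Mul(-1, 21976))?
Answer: 87762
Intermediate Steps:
Function('X')(H, t) = 0 (Function('X')(H, t) = Mul(Pow(H, 2), 0) = 0)
u = 87762 (u = Mul(-2, Add(-21905, Mul(-1, 21976))) = Mul(-2, Add(-21905, -21976)) = Mul(-2, -43881) = 87762)
k = 0 (k = Mul(0, 6) = 0)
Add(u, k) = Add(87762, 0) = 87762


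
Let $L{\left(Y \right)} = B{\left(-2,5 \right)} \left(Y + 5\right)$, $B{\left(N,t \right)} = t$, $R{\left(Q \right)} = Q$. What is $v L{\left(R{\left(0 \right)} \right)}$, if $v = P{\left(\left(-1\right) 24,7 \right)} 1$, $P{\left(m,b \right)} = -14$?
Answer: $-350$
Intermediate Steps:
$L{\left(Y \right)} = 25 + 5 Y$ ($L{\left(Y \right)} = 5 \left(Y + 5\right) = 5 \left(5 + Y\right) = 25 + 5 Y$)
$v = -14$ ($v = \left(-14\right) 1 = -14$)
$v L{\left(R{\left(0 \right)} \right)} = - 14 \left(25 + 5 \cdot 0\right) = - 14 \left(25 + 0\right) = \left(-14\right) 25 = -350$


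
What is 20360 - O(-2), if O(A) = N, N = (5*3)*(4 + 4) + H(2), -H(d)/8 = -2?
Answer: 20224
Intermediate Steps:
H(d) = 16 (H(d) = -8*(-2) = 16)
N = 136 (N = (5*3)*(4 + 4) + 16 = 15*8 + 16 = 120 + 16 = 136)
O(A) = 136
20360 - O(-2) = 20360 - 1*136 = 20360 - 136 = 20224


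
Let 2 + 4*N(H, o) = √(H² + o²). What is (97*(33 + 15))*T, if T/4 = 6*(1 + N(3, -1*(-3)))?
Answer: 55872 + 83808*√2 ≈ 1.7439e+5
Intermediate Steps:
N(H, o) = -½ + √(H² + o²)/4
T = 12 + 18*√2 (T = 4*(6*(1 + (-½ + √(3² + (-1*(-3))²)/4))) = 4*(6*(1 + (-½ + √(9 + 3²)/4))) = 4*(6*(1 + (-½ + √(9 + 9)/4))) = 4*(6*(1 + (-½ + √18/4))) = 4*(6*(1 + (-½ + (3*√2)/4))) = 4*(6*(1 + (-½ + 3*√2/4))) = 4*(6*(½ + 3*√2/4)) = 4*(3 + 9*√2/2) = 12 + 18*√2 ≈ 37.456)
(97*(33 + 15))*T = (97*(33 + 15))*(12 + 18*√2) = (97*48)*(12 + 18*√2) = 4656*(12 + 18*√2) = 55872 + 83808*√2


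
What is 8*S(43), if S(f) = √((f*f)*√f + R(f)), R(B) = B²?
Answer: 344*√(1 + √43) ≈ 945.68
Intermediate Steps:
S(f) = √(f² + f^(5/2)) (S(f) = √((f*f)*√f + f²) = √(f²*√f + f²) = √(f^(5/2) + f²) = √(f² + f^(5/2)))
8*S(43) = 8*√(43² + 43^(5/2)) = 8*√(1849 + 1849*√43)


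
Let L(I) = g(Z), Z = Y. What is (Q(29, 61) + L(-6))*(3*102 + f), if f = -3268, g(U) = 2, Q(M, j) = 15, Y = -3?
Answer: -50354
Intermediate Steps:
Z = -3
L(I) = 2
(Q(29, 61) + L(-6))*(3*102 + f) = (15 + 2)*(3*102 - 3268) = 17*(306 - 3268) = 17*(-2962) = -50354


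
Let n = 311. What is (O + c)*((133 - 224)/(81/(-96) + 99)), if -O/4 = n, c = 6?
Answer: 3605056/3141 ≈ 1147.7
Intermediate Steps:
O = -1244 (O = -4*311 = -1244)
(O + c)*((133 - 224)/(81/(-96) + 99)) = (-1244 + 6)*((133 - 224)/(81/(-96) + 99)) = -(-112658)/(81*(-1/96) + 99) = -(-112658)/(-27/32 + 99) = -(-112658)/3141/32 = -(-112658)*32/3141 = -1238*(-2912/3141) = 3605056/3141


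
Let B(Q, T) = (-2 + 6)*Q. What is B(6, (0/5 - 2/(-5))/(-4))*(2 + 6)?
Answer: 192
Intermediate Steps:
B(Q, T) = 4*Q
B(6, (0/5 - 2/(-5))/(-4))*(2 + 6) = (4*6)*(2 + 6) = 24*8 = 192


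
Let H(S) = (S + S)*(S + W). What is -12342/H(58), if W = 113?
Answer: -2057/3306 ≈ -0.62220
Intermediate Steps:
H(S) = 2*S*(113 + S) (H(S) = (S + S)*(S + 113) = (2*S)*(113 + S) = 2*S*(113 + S))
-12342/H(58) = -12342*1/(116*(113 + 58)) = -12342/(2*58*171) = -12342/19836 = -12342*1/19836 = -2057/3306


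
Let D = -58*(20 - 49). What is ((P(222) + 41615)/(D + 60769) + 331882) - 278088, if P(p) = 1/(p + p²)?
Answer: 166316927279755/3091699206 ≈ 53795.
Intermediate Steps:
D = 1682 (D = -58*(-29) = 1682)
((P(222) + 41615)/(D + 60769) + 331882) - 278088 = ((1/(222*(1 + 222)) + 41615)/(1682 + 60769) + 331882) - 278088 = (((1/222)/223 + 41615)/62451 + 331882) - 278088 = (((1/222)*(1/223) + 41615)*(1/62451) + 331882) - 278088 = ((1/49506 + 41615)*(1/62451) + 331882) - 278088 = ((2060192191/49506)*(1/62451) + 331882) - 278088 = (2060192191/3091699206 + 331882) - 278088 = 1026081376077883/3091699206 - 278088 = 166316927279755/3091699206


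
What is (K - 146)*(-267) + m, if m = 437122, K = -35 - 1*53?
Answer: 499600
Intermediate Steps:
K = -88 (K = -35 - 53 = -88)
(K - 146)*(-267) + m = (-88 - 146)*(-267) + 437122 = -234*(-267) + 437122 = 62478 + 437122 = 499600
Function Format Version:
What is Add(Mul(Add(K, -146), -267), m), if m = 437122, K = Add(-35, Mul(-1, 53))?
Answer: 499600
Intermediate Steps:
K = -88 (K = Add(-35, -53) = -88)
Add(Mul(Add(K, -146), -267), m) = Add(Mul(Add(-88, -146), -267), 437122) = Add(Mul(-234, -267), 437122) = Add(62478, 437122) = 499600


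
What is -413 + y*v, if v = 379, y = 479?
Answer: 181128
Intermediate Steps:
-413 + y*v = -413 + 479*379 = -413 + 181541 = 181128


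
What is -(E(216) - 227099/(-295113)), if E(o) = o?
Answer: -63971507/295113 ≈ -216.77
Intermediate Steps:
-(E(216) - 227099/(-295113)) = -(216 - 227099/(-295113)) = -(216 - 227099*(-1)/295113) = -(216 - 1*(-227099/295113)) = -(216 + 227099/295113) = -1*63971507/295113 = -63971507/295113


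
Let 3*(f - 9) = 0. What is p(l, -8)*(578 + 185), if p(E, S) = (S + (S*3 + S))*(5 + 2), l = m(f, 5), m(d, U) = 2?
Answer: -213640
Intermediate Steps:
f = 9 (f = 9 + (⅓)*0 = 9 + 0 = 9)
l = 2
p(E, S) = 35*S (p(E, S) = (S + (3*S + S))*7 = (S + 4*S)*7 = (5*S)*7 = 35*S)
p(l, -8)*(578 + 185) = (35*(-8))*(578 + 185) = -280*763 = -213640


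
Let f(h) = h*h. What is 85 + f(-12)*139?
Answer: 20101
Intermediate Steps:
f(h) = h²
85 + f(-12)*139 = 85 + (-12)²*139 = 85 + 144*139 = 85 + 20016 = 20101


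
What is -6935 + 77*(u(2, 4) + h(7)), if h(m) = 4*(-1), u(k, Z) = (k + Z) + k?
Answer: -6627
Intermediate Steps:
u(k, Z) = Z + 2*k (u(k, Z) = (Z + k) + k = Z + 2*k)
h(m) = -4
-6935 + 77*(u(2, 4) + h(7)) = -6935 + 77*((4 + 2*2) - 4) = -6935 + 77*((4 + 4) - 4) = -6935 + 77*(8 - 4) = -6935 + 77*4 = -6935 + 308 = -6627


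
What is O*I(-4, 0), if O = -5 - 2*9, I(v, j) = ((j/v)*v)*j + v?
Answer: 92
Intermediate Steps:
I(v, j) = v + j**2 (I(v, j) = j*j + v = j**2 + v = v + j**2)
O = -23 (O = -5 - 18 = -23)
O*I(-4, 0) = -23*(-4 + 0**2) = -23*(-4 + 0) = -23*(-4) = 92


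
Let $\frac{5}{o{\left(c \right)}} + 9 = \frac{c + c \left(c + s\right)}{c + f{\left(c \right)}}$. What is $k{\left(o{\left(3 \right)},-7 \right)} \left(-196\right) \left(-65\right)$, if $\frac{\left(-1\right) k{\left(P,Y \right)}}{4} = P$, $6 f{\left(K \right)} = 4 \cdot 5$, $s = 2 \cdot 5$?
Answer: $\frac{968240}{9} \approx 1.0758 \cdot 10^{5}$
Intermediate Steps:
$s = 10$
$f{\left(K \right)} = \frac{10}{3}$ ($f{\left(K \right)} = \frac{4 \cdot 5}{6} = \frac{1}{6} \cdot 20 = \frac{10}{3}$)
$o{\left(c \right)} = \frac{5}{-9 + \frac{c + c \left(10 + c\right)}{\frac{10}{3} + c}}$ ($o{\left(c \right)} = \frac{5}{-9 + \frac{c + c \left(c + 10\right)}{c + \frac{10}{3}}} = \frac{5}{-9 + \frac{c + c \left(10 + c\right)}{\frac{10}{3} + c}}$)
$k{\left(P,Y \right)} = - 4 P$
$k{\left(o{\left(3 \right)},-7 \right)} \left(-196\right) \left(-65\right) = - 4 \frac{5 \left(10 + 3 \cdot 3\right)}{3 \left(-30 + 3^{2} + 2 \cdot 3\right)} \left(-196\right) \left(-65\right) = - 4 \frac{5 \left(10 + 9\right)}{3 \left(-30 + 9 + 6\right)} \left(-196\right) \left(-65\right) = - 4 \cdot \frac{5}{3} \frac{1}{-15} \cdot 19 \left(-196\right) \left(-65\right) = - 4 \cdot \frac{5}{3} \left(- \frac{1}{15}\right) 19 \left(-196\right) \left(-65\right) = \left(-4\right) \left(- \frac{19}{9}\right) \left(-196\right) \left(-65\right) = \frac{76}{9} \left(-196\right) \left(-65\right) = \left(- \frac{14896}{9}\right) \left(-65\right) = \frac{968240}{9}$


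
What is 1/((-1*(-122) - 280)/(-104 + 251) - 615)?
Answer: -147/90563 ≈ -0.0016232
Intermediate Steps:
1/((-1*(-122) - 280)/(-104 + 251) - 615) = 1/((122 - 280)/147 - 615) = 1/(-158*1/147 - 615) = 1/(-158/147 - 615) = 1/(-90563/147) = -147/90563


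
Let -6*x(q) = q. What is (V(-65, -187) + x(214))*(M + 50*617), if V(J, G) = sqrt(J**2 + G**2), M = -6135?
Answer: -2644505/3 + 24715*sqrt(39194) ≈ 4.0114e+6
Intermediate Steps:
x(q) = -q/6
V(J, G) = sqrt(G**2 + J**2)
(V(-65, -187) + x(214))*(M + 50*617) = (sqrt((-187)**2 + (-65)**2) - 1/6*214)*(-6135 + 50*617) = (sqrt(34969 + 4225) - 107/3)*(-6135 + 30850) = (sqrt(39194) - 107/3)*24715 = (-107/3 + sqrt(39194))*24715 = -2644505/3 + 24715*sqrt(39194)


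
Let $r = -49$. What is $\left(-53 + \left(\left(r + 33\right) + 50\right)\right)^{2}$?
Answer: $361$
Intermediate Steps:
$\left(-53 + \left(\left(r + 33\right) + 50\right)\right)^{2} = \left(-53 + \left(\left(-49 + 33\right) + 50\right)\right)^{2} = \left(-53 + \left(-16 + 50\right)\right)^{2} = \left(-53 + 34\right)^{2} = \left(-19\right)^{2} = 361$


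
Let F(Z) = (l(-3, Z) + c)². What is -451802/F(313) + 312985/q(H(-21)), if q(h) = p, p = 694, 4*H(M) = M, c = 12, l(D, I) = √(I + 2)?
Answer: -4991397241/751602 + 3614416*√35/3249 ≈ -59.548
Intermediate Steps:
l(D, I) = √(2 + I)
H(M) = M/4
F(Z) = (12 + √(2 + Z))² (F(Z) = (√(2 + Z) + 12)² = (12 + √(2 + Z))²)
q(h) = 694
-451802/F(313) + 312985/q(H(-21)) = -451802/(12 + √(2 + 313))² + 312985/694 = -451802/(12 + √315)² + 312985*(1/694) = -451802/(12 + 3*√35)² + 312985/694 = 312985/694 - 451802/(12 + 3*√35)²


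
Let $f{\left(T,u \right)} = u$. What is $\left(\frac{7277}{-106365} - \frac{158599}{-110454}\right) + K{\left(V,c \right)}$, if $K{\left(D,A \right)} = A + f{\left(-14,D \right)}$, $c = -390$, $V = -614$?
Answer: $- \frac{1308818651107}{1305382190} \approx -1002.6$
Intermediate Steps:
$K{\left(D,A \right)} = A + D$
$\left(\frac{7277}{-106365} - \frac{158599}{-110454}\right) + K{\left(V,c \right)} = \left(\frac{7277}{-106365} - \frac{158599}{-110454}\right) - 1004 = \left(7277 \left(- \frac{1}{106365}\right) - - \frac{158599}{110454}\right) - 1004 = \left(- \frac{7277}{106365} + \frac{158599}{110454}\right) - 1004 = \frac{1785067653}{1305382190} - 1004 = - \frac{1308818651107}{1305382190}$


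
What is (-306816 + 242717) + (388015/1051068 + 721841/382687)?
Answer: -25781637405463391/402230059716 ≈ -64097.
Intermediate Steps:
(-306816 + 242717) + (388015/1051068 + 721841/382687) = -64099 + (388015*(1/1051068) + 721841*(1/382687)) = -64099 + (388015/1051068 + 721841/382687) = -64099 + 907192272493/402230059716 = -25781637405463391/402230059716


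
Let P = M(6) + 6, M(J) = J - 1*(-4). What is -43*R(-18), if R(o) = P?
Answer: -688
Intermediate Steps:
M(J) = 4 + J (M(J) = J + 4 = 4 + J)
P = 16 (P = (4 + 6) + 6 = 10 + 6 = 16)
R(o) = 16
-43*R(-18) = -43*16 = -688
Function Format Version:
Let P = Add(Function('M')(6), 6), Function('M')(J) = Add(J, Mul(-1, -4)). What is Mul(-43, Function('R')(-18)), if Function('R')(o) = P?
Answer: -688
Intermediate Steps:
Function('M')(J) = Add(4, J) (Function('M')(J) = Add(J, 4) = Add(4, J))
P = 16 (P = Add(Add(4, 6), 6) = Add(10, 6) = 16)
Function('R')(o) = 16
Mul(-43, Function('R')(-18)) = Mul(-43, 16) = -688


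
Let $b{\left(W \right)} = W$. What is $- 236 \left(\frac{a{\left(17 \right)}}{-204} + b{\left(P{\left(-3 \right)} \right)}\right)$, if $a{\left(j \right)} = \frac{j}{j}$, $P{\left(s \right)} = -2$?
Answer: $\frac{24131}{51} \approx 473.16$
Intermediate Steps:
$a{\left(j \right)} = 1$
$- 236 \left(\frac{a{\left(17 \right)}}{-204} + b{\left(P{\left(-3 \right)} \right)}\right) = - 236 \left(1 \frac{1}{-204} - 2\right) = - 236 \left(1 \left(- \frac{1}{204}\right) - 2\right) = - 236 \left(- \frac{1}{204} - 2\right) = \left(-236\right) \left(- \frac{409}{204}\right) = \frac{24131}{51}$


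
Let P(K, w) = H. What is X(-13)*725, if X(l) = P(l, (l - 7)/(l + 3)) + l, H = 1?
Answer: -8700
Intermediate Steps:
P(K, w) = 1
X(l) = 1 + l
X(-13)*725 = (1 - 13)*725 = -12*725 = -8700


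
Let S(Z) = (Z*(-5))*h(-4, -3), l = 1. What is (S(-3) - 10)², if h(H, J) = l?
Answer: 25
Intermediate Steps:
h(H, J) = 1
S(Z) = -5*Z (S(Z) = (Z*(-5))*1 = -5*Z*1 = -5*Z)
(S(-3) - 10)² = (-5*(-3) - 10)² = (15 - 10)² = 5² = 25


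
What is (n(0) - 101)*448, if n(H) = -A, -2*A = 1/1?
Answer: -45024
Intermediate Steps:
A = -½ (A = -½/1 = -½*1 = -½ ≈ -0.50000)
n(H) = ½ (n(H) = -1*(-½) = ½)
(n(0) - 101)*448 = (½ - 101)*448 = -201/2*448 = -45024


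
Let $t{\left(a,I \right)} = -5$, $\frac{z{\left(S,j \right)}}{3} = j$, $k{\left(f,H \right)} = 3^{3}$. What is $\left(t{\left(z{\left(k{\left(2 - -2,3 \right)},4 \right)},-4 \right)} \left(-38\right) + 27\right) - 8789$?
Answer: $-8572$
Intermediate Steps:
$k{\left(f,H \right)} = 27$
$z{\left(S,j \right)} = 3 j$
$\left(t{\left(z{\left(k{\left(2 - -2,3 \right)},4 \right)},-4 \right)} \left(-38\right) + 27\right) - 8789 = \left(\left(-5\right) \left(-38\right) + 27\right) - 8789 = \left(190 + 27\right) - 8789 = 217 - 8789 = -8572$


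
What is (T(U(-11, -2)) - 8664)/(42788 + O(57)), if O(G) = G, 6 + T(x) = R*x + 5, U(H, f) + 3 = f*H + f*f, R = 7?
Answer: -8504/42845 ≈ -0.19848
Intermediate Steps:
U(H, f) = -3 + f² + H*f (U(H, f) = -3 + (f*H + f*f) = -3 + (H*f + f²) = -3 + (f² + H*f) = -3 + f² + H*f)
T(x) = -1 + 7*x (T(x) = -6 + (7*x + 5) = -6 + (5 + 7*x) = -1 + 7*x)
(T(U(-11, -2)) - 8664)/(42788 + O(57)) = ((-1 + 7*(-3 + (-2)² - 11*(-2))) - 8664)/(42788 + 57) = ((-1 + 7*(-3 + 4 + 22)) - 8664)/42845 = ((-1 + 7*23) - 8664)*(1/42845) = ((-1 + 161) - 8664)*(1/42845) = (160 - 8664)*(1/42845) = -8504*1/42845 = -8504/42845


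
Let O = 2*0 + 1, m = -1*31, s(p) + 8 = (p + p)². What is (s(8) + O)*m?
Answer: -7719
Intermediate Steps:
s(p) = -8 + 4*p² (s(p) = -8 + (p + p)² = -8 + (2*p)² = -8 + 4*p²)
m = -31
O = 1 (O = 0 + 1 = 1)
(s(8) + O)*m = ((-8 + 4*8²) + 1)*(-31) = ((-8 + 4*64) + 1)*(-31) = ((-8 + 256) + 1)*(-31) = (248 + 1)*(-31) = 249*(-31) = -7719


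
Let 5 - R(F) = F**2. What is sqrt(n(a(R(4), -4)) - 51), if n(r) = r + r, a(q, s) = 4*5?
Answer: I*sqrt(11) ≈ 3.3166*I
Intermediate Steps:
R(F) = 5 - F**2
a(q, s) = 20
n(r) = 2*r
sqrt(n(a(R(4), -4)) - 51) = sqrt(2*20 - 51) = sqrt(40 - 51) = sqrt(-11) = I*sqrt(11)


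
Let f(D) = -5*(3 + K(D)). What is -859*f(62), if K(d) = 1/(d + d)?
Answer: 1602035/124 ≈ 12920.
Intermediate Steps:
K(d) = 1/(2*d)
f(D) = -15 - 5/(2*D) (f(D) = -5*(3 + 1/(2*D)) = -15 - 5/(2*D))
-859*f(62) = -859*(-15 - 5/2/62) = -859*(-15 - 5/2*1/62) = -859*(-15 - 5/124) = -859*(-1865/124) = 1602035/124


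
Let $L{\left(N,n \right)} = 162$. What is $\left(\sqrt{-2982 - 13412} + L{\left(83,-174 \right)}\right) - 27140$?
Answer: $-26978 + i \sqrt{16394} \approx -26978.0 + 128.04 i$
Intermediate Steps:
$\left(\sqrt{-2982 - 13412} + L{\left(83,-174 \right)}\right) - 27140 = \left(\sqrt{-2982 - 13412} + 162\right) - 27140 = \left(\sqrt{-16394} + 162\right) - 27140 = \left(i \sqrt{16394} + 162\right) - 27140 = \left(162 + i \sqrt{16394}\right) - 27140 = -26978 + i \sqrt{16394}$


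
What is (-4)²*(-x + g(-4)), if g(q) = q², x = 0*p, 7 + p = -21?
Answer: 256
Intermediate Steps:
p = -28 (p = -7 - 21 = -28)
x = 0 (x = 0*(-28) = 0)
(-4)²*(-x + g(-4)) = (-4)²*(-1*0 + (-4)²) = 16*(0 + 16) = 16*16 = 256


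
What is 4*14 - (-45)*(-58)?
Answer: -2554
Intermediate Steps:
4*14 - (-45)*(-58) = 56 - 45*58 = 56 - 2610 = -2554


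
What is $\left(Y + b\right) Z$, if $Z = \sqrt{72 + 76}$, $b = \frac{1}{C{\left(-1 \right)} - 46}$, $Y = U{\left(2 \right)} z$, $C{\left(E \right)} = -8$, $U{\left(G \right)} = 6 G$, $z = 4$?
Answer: $\frac{2591 \sqrt{37}}{27} \approx 583.72$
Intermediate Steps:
$Y = 48$ ($Y = 6 \cdot 2 \cdot 4 = 12 \cdot 4 = 48$)
$b = - \frac{1}{54}$ ($b = \frac{1}{-8 - 46} = \frac{1}{-54} = - \frac{1}{54} \approx -0.018519$)
$Z = 2 \sqrt{37}$ ($Z = \sqrt{148} = 2 \sqrt{37} \approx 12.166$)
$\left(Y + b\right) Z = \left(48 - \frac{1}{54}\right) 2 \sqrt{37} = \frac{2591 \cdot 2 \sqrt{37}}{54} = \frac{2591 \sqrt{37}}{27}$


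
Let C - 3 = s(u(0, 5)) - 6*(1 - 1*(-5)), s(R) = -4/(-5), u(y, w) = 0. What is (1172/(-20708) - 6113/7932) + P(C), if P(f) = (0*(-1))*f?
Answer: -33971077/41063964 ≈ -0.82727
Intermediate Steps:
s(R) = 4/5 (s(R) = -4*(-1/5) = 4/5)
C = -161/5 (C = 3 + (4/5 - 6*(1 - 1*(-5))) = 3 + (4/5 - 6*(1 + 5)) = 3 + (4/5 - 6*6) = 3 + (4/5 - 36) = 3 - 176/5 = -161/5 ≈ -32.200)
P(f) = 0 (P(f) = 0*f = 0)
(1172/(-20708) - 6113/7932) + P(C) = (1172/(-20708) - 6113/7932) + 0 = (1172*(-1/20708) - 6113*1/7932) + 0 = (-293/5177 - 6113/7932) + 0 = -33971077/41063964 + 0 = -33971077/41063964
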